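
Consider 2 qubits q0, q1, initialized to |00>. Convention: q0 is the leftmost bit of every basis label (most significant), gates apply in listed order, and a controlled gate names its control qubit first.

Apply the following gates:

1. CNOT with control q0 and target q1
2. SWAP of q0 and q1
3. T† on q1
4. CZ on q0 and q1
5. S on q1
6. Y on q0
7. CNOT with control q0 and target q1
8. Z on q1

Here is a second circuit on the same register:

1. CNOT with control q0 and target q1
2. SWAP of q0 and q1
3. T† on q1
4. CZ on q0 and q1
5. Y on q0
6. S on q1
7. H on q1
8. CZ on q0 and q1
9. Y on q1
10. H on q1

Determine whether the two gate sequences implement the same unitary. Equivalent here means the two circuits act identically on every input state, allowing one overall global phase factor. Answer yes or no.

No, they are not equivalent — no single phase factor reconciles the two unitaries.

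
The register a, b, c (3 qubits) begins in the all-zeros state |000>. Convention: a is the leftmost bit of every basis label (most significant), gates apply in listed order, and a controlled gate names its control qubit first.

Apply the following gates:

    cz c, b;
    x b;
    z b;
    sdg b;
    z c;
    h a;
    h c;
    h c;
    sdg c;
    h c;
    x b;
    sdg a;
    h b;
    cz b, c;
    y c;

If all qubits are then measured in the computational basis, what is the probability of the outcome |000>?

The probability of measuring |000> is 1/8.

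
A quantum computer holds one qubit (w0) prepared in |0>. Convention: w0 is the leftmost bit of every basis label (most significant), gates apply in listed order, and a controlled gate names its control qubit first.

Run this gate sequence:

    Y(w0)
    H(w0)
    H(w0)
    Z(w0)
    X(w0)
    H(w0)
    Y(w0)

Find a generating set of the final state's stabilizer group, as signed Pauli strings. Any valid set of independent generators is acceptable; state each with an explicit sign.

The final state is stabilized by the group generated by -X; other independent generating sets are equally valid.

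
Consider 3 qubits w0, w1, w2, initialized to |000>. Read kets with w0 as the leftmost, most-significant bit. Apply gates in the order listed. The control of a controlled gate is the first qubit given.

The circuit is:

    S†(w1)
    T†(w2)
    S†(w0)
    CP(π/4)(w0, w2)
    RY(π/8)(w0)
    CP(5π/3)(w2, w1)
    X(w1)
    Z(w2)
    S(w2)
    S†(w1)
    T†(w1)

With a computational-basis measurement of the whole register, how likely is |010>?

Outcome |010> occurs with probability cos(pi/16)**2.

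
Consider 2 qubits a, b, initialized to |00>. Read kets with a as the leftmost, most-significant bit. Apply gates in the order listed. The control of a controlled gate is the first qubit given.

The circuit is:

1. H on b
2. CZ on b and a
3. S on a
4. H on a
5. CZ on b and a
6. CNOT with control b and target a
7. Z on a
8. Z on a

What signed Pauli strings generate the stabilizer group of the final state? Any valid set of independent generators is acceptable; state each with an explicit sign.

The stabilizer group can be generated by +XZ, -ZX, among other valid generating sets.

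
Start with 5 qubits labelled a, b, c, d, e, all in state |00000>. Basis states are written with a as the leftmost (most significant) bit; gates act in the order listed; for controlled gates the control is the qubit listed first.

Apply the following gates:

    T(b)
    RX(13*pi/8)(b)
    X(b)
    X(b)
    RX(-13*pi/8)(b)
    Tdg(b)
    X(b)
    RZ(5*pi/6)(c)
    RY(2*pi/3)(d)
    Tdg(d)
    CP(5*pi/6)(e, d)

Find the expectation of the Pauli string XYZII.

The observable XYZII averages to 0. Key observation: the block from step 1 through step 6 cancels to the identity and can be dropped.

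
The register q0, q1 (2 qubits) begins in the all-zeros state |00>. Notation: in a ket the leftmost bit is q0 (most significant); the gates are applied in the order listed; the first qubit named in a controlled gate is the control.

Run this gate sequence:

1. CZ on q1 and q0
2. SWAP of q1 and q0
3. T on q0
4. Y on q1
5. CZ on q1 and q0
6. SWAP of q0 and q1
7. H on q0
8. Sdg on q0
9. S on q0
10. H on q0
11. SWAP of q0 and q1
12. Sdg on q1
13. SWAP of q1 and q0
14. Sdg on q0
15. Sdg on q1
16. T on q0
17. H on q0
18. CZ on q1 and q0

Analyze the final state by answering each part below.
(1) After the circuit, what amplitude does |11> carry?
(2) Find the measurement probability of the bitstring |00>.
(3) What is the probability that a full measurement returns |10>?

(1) |11> carries amplitude 0 in the final state.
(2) Outcome |00> occurs with probability 1/2.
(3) A full measurement returns |10> with probability 1/2.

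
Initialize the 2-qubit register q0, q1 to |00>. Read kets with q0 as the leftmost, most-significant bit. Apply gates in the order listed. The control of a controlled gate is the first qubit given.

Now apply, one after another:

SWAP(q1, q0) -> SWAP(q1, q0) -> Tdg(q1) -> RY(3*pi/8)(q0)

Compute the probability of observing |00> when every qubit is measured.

The probability of measuring |00> is cos(3*pi/16)**2.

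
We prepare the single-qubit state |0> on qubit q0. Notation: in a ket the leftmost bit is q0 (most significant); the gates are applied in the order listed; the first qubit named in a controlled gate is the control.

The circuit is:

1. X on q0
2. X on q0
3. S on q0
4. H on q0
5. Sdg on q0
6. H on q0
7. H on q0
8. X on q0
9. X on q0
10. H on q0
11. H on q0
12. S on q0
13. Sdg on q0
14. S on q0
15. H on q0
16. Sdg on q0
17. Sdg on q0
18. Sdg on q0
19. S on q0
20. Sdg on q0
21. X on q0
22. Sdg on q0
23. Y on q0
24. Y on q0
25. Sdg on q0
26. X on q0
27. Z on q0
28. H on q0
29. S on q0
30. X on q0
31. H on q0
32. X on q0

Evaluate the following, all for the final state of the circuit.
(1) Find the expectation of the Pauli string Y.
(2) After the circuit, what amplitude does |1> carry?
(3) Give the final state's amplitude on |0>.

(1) The expectation value of Y is -1. Key observation: steps 5-12 multiply out to the identity, so the circuit reduces to the remaining gates.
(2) The final state's coefficient on |1> equals -1/2 - I/2.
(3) |0> carries amplitude 1/2 - I/2 in the final state.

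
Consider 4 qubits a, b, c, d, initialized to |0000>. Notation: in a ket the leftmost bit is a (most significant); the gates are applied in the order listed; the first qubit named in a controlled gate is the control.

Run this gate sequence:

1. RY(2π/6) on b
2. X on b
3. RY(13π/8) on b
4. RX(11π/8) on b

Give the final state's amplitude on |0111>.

The final state's coefficient on |0111> equals 0.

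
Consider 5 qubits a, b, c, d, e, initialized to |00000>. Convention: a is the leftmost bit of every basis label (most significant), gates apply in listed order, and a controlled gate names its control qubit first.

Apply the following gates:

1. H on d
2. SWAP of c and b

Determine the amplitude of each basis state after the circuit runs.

After the circuit, the state carries amplitude sqrt(2)/2 on |00000>, sqrt(2)/2 on |00010>, and 0 on every other basis state.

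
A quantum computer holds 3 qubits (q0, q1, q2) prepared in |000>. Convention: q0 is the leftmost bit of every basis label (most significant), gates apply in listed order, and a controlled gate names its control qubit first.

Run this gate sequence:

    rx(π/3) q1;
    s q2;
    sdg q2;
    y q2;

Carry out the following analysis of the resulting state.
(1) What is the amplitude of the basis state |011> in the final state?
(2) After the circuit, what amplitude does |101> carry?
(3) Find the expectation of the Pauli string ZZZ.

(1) |011> carries amplitude 1/2 in the final state.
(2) |101> carries amplitude 0 in the final state.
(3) In the final state, ZZZ has expectation -1/2.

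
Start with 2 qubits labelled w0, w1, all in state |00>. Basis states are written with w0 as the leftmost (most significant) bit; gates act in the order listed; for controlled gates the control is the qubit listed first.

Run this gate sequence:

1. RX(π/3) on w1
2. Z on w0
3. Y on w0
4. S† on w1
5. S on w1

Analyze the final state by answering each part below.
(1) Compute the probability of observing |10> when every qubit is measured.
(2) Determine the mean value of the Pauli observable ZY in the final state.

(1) The probability of measuring |10> is 3/4.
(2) In the final state, ZY has expectation sqrt(3)/2.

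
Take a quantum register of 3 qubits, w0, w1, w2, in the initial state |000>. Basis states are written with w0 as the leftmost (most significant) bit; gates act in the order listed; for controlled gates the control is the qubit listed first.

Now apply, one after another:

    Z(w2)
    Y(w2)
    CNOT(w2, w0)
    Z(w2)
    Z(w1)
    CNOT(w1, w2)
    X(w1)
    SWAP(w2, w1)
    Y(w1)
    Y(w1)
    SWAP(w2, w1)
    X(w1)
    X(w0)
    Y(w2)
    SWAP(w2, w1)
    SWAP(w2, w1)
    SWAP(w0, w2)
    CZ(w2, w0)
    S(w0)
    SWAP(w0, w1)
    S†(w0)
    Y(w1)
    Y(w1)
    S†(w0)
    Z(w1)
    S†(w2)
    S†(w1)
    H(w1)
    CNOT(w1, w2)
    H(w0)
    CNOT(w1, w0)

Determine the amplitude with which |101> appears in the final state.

The amplitude on |101> is 0. Key observation: gates 7-12 undo each other exactly, leaving only the rest of the circuit to track.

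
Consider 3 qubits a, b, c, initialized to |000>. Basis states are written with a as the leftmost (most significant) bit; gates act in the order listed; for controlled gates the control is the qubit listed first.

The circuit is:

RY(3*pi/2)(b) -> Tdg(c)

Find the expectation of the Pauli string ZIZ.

The observable ZIZ averages to 1.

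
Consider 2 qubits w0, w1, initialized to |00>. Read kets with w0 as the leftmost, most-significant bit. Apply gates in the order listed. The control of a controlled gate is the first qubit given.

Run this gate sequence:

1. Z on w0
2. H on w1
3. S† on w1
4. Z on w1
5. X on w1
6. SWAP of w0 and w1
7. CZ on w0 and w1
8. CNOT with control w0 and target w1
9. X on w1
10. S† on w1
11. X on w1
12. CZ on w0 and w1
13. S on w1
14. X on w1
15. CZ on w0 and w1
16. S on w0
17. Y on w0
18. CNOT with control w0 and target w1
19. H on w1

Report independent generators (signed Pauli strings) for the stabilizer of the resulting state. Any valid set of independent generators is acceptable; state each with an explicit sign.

The final state is stabilized by the group generated by -XI, +IX; other independent generating sets are equally valid.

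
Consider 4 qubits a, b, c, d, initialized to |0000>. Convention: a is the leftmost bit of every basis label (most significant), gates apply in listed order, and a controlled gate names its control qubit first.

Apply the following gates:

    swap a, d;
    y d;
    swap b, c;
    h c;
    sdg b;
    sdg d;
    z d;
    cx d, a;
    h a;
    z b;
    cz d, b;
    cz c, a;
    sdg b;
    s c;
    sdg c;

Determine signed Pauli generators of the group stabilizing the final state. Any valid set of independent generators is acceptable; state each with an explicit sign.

The stabilizer group can be generated by -XIZI, +ZIXI, +IZII, -IIIZ, among other valid generating sets.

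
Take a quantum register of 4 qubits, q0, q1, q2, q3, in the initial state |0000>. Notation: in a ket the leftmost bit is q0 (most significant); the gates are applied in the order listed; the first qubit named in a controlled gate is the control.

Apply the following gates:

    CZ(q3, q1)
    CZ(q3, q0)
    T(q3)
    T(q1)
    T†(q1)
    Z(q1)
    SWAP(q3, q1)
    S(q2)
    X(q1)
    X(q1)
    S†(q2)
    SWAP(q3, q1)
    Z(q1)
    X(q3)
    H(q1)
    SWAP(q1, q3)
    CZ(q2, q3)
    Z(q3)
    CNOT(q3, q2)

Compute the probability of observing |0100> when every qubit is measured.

The probability of measuring |0100> is 1/2. Key observation: the block from step 6 through step 13 cancels to the identity and can be dropped.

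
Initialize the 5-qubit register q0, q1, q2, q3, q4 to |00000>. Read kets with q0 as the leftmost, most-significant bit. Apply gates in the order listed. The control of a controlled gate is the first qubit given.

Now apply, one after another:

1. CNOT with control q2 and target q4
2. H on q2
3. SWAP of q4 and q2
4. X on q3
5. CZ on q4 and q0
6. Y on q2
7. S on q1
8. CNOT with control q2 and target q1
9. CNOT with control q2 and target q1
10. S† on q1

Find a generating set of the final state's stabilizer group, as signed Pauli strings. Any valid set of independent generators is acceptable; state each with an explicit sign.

The stabilizer group can be generated by +IIIIX, +ZIIII, +IZIII, -IIZII, -IIIZI, among other valid generating sets.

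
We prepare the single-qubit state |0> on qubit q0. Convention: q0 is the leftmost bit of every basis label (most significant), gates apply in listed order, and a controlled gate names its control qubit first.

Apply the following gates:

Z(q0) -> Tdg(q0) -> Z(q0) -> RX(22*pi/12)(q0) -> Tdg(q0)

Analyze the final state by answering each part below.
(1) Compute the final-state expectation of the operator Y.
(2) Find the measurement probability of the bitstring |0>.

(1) In the final state, Y has expectation sqrt(2)/4.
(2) A full measurement returns |0> with probability sqrt(3)/4 + 1/2.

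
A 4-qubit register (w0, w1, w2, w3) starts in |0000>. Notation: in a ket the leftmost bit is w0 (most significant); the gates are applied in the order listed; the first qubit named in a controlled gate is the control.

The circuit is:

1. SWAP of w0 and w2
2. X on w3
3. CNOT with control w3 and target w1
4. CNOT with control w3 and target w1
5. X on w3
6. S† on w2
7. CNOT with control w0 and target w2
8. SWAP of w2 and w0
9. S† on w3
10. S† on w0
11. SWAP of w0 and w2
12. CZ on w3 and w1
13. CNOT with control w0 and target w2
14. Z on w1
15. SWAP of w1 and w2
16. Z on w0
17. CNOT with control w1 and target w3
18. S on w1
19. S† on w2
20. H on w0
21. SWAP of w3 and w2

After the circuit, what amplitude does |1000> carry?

The final state's coefficient on |1000> equals sqrt(2)/2. Key observation: gates 2-5 undo each other exactly, leaving only the rest of the circuit to track.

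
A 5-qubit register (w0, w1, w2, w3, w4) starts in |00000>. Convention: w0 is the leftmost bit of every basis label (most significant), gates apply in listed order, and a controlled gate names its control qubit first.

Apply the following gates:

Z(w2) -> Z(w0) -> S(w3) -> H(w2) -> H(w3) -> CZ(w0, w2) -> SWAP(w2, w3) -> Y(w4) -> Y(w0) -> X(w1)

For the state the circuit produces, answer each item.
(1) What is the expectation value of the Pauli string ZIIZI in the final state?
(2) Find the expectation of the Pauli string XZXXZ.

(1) The expectation value of ZIIZI is 0.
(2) The observable XZXXZ averages to 0.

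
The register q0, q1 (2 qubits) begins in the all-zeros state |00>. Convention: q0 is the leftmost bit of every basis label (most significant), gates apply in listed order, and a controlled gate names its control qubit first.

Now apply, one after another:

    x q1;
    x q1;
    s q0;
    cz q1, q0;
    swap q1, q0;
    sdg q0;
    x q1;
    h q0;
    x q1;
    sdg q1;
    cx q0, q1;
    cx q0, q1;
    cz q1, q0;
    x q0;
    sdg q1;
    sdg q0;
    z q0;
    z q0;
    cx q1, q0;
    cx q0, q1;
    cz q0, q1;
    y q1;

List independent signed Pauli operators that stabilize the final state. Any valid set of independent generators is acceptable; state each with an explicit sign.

One valid set of independent stabilizer generators is +XY, -ZZ (any independent generating set of the same group is equally correct).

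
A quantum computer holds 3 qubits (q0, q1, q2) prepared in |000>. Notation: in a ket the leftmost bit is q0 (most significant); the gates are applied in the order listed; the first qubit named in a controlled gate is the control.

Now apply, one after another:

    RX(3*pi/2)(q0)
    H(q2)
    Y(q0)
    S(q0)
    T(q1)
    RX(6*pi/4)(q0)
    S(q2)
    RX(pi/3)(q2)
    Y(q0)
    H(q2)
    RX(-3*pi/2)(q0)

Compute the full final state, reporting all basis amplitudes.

The final amplitudes are -(1 - I)*(sqrt(2) + sqrt(6)*I)/8 on |000>, -(1 - I)*(sqrt(6) + sqrt(2)*I)/8 on |001>, 0 on |010>, 0 on |011>, -(1 - I)*(sqrt(2) + sqrt(6)*I)/8 on |100>, -(1 - I)*(sqrt(6) + sqrt(2)*I)/8 on |101>, 0 on |110>, 0 on |111>.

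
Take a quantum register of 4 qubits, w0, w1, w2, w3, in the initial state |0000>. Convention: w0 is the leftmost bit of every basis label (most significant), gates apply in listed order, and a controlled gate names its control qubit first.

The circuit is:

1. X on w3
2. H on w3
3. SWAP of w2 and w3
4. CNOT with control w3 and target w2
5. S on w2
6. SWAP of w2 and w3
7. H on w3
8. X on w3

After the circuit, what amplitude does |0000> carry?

|0000> carries amplitude 1/2 + I/2 in the final state.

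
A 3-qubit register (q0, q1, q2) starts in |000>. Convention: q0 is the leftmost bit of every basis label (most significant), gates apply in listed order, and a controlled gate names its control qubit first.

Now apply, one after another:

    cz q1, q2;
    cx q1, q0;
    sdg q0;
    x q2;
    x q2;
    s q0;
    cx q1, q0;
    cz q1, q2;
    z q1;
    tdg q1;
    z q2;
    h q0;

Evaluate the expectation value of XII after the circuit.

In the final state, XII has expectation 1. Key observation: steps 1-8 multiply out to the identity, so the circuit reduces to the remaining gates.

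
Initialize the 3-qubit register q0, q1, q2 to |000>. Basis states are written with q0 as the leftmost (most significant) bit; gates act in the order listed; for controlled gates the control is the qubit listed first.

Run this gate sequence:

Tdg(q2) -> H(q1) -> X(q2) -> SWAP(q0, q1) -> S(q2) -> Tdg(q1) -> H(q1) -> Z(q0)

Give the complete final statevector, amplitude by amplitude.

The resulting statevector has amplitude 0 on |000>, I/2 on |001>, 0 on |010>, I/2 on |011>, 0 on |100>, -I/2 on |101>, 0 on |110>, -I/2 on |111>.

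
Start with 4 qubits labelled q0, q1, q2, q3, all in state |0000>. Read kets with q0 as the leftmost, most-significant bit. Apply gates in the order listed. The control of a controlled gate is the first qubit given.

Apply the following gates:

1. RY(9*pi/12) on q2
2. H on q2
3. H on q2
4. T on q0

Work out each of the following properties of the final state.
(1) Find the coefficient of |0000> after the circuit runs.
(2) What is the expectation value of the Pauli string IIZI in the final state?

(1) The amplitude on |0000> is sqrt(2 - sqrt(2))/2.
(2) In the final state, IIZI has expectation -sqrt(2)/2.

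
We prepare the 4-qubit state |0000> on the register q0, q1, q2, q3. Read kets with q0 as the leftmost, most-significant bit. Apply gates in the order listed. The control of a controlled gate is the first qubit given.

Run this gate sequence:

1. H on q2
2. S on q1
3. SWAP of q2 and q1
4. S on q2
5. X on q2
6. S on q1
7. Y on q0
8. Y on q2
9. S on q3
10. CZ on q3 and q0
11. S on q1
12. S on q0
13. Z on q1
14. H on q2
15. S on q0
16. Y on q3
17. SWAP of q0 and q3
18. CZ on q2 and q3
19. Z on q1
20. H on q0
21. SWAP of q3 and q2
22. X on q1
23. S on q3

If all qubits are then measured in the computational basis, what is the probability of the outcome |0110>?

The probability of measuring |0110> is 1/8.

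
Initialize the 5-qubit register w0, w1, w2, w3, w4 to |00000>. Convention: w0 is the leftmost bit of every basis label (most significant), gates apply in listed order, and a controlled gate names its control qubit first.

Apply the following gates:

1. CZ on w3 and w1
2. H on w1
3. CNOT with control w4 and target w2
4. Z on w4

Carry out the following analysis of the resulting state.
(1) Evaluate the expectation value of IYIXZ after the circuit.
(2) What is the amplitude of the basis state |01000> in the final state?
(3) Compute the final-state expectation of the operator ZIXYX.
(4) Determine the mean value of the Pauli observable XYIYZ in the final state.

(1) In the final state, IYIXZ has expectation 0.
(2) |01000> carries amplitude sqrt(2)/2 in the final state.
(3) The expectation value of ZIXYX is 0.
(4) In the final state, XYIYZ has expectation 0.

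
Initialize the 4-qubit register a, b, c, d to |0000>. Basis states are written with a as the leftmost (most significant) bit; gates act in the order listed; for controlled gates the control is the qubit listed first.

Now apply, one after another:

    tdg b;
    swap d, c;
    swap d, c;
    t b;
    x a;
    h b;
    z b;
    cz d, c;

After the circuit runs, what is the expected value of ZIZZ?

The observable ZIZZ averages to -1.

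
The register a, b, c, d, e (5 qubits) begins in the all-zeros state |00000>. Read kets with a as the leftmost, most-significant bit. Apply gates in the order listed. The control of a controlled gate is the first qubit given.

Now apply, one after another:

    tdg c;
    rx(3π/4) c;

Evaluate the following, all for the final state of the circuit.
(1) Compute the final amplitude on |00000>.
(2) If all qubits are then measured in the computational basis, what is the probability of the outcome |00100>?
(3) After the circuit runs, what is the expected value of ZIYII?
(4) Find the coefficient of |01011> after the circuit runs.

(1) The amplitude on |00000> is sqrt(2 - sqrt(2))/2.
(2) Outcome |00100> occurs with probability sqrt(2)/4 + 1/2.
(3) The expectation value of ZIYII is -sqrt(2)/2.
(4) The final state's coefficient on |01011> equals 0.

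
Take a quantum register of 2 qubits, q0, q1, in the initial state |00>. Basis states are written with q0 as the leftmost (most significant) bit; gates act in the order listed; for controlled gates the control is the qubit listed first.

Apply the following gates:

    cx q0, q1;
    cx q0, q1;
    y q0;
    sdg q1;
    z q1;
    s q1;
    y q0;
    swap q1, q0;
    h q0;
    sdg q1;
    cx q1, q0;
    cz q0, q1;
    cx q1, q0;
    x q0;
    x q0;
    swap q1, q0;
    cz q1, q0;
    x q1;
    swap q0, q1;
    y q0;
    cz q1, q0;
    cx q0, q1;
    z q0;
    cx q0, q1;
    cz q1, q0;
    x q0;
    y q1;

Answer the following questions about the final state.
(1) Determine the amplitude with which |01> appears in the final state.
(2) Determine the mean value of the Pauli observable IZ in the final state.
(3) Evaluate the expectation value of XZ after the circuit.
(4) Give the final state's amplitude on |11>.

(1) |01> carries amplitude sqrt(2)/2 in the final state. Key observation: gates 1-2 undo each other exactly, leaving only the rest of the circuit to track.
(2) The observable IZ averages to -1.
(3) The expectation value of XZ is -1.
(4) The amplitude on |11> is sqrt(2)/2.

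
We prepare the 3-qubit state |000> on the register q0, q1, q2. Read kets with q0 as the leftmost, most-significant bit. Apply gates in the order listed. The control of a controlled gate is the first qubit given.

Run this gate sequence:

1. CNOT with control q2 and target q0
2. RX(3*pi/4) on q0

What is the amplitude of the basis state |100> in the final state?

|100> carries amplitude -I*sqrt(sqrt(2) + 2)/2 in the final state.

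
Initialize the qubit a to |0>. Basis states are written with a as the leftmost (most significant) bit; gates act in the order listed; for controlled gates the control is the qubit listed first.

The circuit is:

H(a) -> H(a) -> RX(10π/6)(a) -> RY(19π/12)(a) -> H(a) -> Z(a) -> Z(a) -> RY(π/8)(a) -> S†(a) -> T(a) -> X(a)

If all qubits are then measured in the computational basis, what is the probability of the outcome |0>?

Outcome |0> occurs with probability -sqrt(2)*sin(pi/16)*cos(pi/16)/8 - sqrt(6)*sin(pi/16)**2/16 - sqrt(1/2 - sqrt(2)/4)*sqrt(sqrt(2)/4 + 1/2)*sin(pi/16)**2/4 + sin(pi/16)**2/2 + sqrt(3)*sqrt(1/2 - sqrt(2)/4)*sqrt(sqrt(2)/4 + 1/2)*sin(pi/16)*cos(pi/16)/2 + sqrt(1/2 - sqrt(2)/4)*sqrt(sqrt(2)/4 + 1/2)*cos(pi/16)**2/4 + sqrt(6)*cos(pi/16)**2/16 + cos(pi/16)**2/2.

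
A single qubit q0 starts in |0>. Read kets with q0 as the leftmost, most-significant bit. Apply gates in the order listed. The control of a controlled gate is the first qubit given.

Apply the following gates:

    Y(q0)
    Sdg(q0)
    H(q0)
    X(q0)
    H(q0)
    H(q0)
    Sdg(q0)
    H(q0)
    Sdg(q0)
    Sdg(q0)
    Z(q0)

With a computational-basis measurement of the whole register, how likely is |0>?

Outcome |0> occurs with probability 1/2.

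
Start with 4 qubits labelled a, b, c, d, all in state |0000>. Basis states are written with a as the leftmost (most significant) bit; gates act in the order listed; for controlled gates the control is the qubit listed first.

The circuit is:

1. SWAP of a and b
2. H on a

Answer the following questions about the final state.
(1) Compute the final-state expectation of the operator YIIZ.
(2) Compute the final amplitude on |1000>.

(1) The observable YIIZ averages to 0.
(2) The amplitude on |1000> is sqrt(2)/2.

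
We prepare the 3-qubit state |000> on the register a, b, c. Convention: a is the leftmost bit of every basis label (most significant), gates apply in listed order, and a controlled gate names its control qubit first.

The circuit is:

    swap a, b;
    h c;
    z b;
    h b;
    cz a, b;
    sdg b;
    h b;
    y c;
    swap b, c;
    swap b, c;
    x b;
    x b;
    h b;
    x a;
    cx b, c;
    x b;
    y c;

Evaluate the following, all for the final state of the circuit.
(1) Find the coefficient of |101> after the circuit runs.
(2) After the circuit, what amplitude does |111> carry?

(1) |101> carries amplitude I/2 in the final state. Key observation: the block from step 11 through step 12 cancels to the identity and can be dropped.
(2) |111> carries amplitude 1/2 in the final state.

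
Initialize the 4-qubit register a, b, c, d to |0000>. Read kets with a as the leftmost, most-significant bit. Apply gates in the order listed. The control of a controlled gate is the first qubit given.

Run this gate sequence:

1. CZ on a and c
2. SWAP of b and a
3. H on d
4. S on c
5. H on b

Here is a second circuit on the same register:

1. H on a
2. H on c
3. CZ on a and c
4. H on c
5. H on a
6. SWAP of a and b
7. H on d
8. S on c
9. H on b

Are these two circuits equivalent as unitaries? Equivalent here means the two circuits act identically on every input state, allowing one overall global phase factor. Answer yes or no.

No — the two circuits implement different unitaries, even allowing a global phase.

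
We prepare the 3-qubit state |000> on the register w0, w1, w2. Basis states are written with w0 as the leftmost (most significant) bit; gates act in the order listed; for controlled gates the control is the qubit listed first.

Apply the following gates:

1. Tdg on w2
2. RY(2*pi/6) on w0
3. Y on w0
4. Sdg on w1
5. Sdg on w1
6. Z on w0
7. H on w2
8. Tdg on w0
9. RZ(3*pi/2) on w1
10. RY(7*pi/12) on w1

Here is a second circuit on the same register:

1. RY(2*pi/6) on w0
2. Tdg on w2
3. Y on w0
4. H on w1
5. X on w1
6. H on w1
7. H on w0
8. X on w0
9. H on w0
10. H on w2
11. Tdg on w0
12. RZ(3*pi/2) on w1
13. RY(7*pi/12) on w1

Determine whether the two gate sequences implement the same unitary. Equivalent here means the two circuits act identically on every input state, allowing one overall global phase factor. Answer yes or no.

Yes — the two circuits implement the same unitary up to a global phase.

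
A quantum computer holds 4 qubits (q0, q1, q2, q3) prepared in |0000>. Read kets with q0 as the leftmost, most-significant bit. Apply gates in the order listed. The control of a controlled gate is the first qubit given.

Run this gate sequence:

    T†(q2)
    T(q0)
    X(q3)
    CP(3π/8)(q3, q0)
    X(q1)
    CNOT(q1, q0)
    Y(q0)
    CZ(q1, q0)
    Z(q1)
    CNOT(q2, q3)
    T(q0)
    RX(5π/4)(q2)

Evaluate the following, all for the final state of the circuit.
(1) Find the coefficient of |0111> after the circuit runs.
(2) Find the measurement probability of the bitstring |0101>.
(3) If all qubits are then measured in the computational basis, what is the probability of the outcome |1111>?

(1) The final state's coefficient on |0111> equals sqrt(sqrt(2) + 2)/2.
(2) Outcome |0101> occurs with probability 1/2 - sqrt(2)/4.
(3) Outcome |1111> occurs with probability 0.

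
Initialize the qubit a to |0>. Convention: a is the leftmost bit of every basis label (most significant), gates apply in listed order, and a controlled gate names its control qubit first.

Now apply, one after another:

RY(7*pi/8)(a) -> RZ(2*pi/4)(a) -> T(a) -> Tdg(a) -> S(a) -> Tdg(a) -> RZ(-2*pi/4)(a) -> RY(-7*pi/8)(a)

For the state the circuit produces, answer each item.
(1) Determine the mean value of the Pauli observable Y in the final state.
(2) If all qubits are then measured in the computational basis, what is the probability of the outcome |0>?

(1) In the final state, Y has expectation sqrt(4 - 2*sqrt(2))/4.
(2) Outcome |0> occurs with probability sqrt(2)/4 + 5/8.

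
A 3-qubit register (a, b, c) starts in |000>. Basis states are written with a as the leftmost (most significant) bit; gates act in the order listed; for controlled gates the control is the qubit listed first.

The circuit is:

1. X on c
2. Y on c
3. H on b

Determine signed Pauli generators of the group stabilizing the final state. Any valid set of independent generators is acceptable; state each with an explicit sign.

The final state is stabilized by the group generated by +IXI, +ZII, +IIZ; other independent generating sets are equally valid.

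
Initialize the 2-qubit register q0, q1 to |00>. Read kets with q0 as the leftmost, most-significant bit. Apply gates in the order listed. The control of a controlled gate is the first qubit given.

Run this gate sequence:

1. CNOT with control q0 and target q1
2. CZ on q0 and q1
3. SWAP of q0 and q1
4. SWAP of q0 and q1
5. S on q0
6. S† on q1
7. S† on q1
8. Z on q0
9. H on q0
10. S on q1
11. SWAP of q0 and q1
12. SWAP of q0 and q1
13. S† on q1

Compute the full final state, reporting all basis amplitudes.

The resulting statevector has amplitude sqrt(2)/2 on |00>, 0 on |01>, sqrt(2)/2 on |10>, 0 on |11>. Key observation: steps 10-13 multiply out to the identity, so the circuit reduces to the remaining gates.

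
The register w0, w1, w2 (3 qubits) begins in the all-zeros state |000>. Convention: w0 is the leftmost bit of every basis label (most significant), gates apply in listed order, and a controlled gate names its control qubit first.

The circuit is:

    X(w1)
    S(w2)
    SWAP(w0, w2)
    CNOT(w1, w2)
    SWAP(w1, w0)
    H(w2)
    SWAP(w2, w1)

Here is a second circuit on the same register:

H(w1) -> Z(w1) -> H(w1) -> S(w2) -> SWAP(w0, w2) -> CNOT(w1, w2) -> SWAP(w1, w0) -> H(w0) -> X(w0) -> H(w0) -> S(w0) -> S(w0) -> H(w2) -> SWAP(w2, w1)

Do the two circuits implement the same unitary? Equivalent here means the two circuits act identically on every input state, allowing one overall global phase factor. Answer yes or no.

Yes, they are equivalent — the unitaries differ by at most a global phase.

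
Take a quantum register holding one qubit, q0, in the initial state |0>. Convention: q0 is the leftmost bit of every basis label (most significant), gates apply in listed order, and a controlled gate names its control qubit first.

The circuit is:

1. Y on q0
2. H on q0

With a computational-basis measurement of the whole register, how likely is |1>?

Outcome |1> occurs with probability 1/2.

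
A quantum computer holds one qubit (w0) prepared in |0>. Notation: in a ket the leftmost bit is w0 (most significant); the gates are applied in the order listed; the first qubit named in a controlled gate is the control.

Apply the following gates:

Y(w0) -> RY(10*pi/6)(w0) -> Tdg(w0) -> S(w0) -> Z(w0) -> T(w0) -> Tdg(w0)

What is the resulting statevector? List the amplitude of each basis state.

After the circuit, the state carries amplitude -I/2 on |0>, sqrt(3)*exp(3*I*pi/4)/2 on |1>.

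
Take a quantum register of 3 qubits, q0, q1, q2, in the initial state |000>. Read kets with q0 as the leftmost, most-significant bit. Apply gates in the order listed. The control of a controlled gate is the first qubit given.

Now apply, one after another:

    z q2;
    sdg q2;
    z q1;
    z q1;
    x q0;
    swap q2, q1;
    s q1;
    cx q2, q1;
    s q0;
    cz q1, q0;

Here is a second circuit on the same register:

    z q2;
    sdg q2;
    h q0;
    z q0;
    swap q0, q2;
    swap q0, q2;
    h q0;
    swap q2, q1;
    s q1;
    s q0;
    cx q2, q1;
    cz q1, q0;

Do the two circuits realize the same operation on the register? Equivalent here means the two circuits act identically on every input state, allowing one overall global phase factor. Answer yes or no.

Yes, they are equivalent — the unitaries differ by at most a global phase.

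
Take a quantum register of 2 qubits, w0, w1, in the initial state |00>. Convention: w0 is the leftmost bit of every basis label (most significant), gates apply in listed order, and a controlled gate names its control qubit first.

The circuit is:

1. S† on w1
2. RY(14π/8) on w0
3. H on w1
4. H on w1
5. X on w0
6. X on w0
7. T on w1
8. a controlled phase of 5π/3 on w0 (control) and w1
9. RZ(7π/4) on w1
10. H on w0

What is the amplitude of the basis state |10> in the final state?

The amplitude on |10> is sqrt(2)*(sqrt(2 - sqrt(2)) + sqrt(sqrt(2) + 2))*exp(I*pi/8)/4. Key observation: the block from step 5 through step 6 cancels to the identity and can be dropped.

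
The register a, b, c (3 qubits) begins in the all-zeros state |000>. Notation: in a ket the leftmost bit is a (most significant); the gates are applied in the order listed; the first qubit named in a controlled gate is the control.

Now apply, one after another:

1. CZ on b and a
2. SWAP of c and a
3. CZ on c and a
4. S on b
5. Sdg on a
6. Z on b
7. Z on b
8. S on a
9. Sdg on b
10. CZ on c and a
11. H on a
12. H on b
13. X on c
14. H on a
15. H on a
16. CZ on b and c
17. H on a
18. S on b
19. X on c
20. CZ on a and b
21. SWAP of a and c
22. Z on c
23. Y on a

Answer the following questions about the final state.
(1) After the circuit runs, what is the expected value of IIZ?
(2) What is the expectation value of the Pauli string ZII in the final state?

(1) The observable IIZ averages to 1. Key observation: gates 3-10 undo each other exactly, leaving only the rest of the circuit to track.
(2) The expectation value of ZII is -1.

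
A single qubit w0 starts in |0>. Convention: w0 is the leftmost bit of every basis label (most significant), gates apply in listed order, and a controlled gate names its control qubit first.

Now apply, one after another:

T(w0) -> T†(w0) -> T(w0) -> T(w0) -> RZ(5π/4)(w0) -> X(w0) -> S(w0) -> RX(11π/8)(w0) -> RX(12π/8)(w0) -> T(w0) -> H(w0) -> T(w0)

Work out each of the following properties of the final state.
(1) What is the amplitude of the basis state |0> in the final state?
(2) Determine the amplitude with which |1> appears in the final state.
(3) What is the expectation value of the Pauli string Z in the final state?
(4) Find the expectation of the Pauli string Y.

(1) |0> carries amplitude -I*exp(-3*I*pi/8)*sin(5*pi/16)/2 + I*exp(-3*I*pi/8)*cos(5*pi/16)/2 - exp(-5*I*pi/8)*cos(5*pi/16)/2 - exp(-5*I*pi/8)*sin(5*pi/16)/2 in the final state.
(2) |1> carries amplitude -sqrt(2)*exp(-5*I*pi/8)*sin(pi/16)/2 + sqrt(2)*exp(5*I*pi/8)*cos(pi/16)/2 in the final state.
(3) The expectation value of Z is -sqrt(4 - 2*sqrt(2))/4.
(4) The expectation value of Y is -sqrt(2 - sqrt(2))/4 + sqrt(2*sqrt(2) + 4)/4.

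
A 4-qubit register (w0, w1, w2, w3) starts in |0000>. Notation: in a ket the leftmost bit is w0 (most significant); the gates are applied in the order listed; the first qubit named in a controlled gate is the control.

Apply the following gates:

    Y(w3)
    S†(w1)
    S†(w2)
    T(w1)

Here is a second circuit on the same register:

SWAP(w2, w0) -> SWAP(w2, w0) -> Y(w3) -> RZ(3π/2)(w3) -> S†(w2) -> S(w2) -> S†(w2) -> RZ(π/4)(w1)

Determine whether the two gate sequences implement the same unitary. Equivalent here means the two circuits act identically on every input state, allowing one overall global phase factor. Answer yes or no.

No — the two circuits implement different unitaries, even allowing a global phase.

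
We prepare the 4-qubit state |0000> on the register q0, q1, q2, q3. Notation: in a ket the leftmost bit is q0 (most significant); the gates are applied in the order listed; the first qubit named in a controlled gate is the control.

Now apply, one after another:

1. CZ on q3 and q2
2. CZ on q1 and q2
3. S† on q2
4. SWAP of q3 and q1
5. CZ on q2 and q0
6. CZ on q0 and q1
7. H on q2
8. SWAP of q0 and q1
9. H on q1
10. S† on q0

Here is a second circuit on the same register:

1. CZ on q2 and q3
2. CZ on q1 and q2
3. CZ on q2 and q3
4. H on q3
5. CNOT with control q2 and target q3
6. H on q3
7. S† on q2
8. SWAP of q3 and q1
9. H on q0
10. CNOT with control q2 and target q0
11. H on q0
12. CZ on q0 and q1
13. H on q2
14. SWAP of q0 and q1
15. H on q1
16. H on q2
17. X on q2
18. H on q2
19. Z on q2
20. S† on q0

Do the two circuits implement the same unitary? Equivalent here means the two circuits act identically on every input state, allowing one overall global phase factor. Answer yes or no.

Yes, they are equivalent — the unitaries differ by at most a global phase.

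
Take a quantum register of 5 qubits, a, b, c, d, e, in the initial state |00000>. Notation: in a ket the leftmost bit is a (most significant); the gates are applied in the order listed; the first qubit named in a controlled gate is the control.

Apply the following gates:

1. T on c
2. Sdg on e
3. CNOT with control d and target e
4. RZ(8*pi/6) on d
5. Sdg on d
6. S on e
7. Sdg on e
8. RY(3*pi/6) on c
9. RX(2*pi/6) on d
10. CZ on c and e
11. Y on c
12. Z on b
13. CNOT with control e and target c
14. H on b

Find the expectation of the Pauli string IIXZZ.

The expectation value of IIXZZ is -1/2. Key observation: gates 6-7 undo each other exactly, leaving only the rest of the circuit to track.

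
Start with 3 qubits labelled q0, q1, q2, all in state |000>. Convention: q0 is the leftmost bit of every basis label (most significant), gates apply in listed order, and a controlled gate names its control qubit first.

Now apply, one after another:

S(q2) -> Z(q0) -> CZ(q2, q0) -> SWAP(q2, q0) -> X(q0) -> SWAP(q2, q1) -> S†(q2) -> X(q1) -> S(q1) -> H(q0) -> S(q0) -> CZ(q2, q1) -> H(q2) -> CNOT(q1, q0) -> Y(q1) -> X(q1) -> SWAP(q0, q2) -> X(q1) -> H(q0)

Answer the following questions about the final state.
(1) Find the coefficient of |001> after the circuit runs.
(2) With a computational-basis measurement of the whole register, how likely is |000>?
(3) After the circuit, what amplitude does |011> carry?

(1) The amplitude on |001> is sqrt(2)/2.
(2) Outcome |000> occurs with probability 1/2.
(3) The amplitude on |011> is 0.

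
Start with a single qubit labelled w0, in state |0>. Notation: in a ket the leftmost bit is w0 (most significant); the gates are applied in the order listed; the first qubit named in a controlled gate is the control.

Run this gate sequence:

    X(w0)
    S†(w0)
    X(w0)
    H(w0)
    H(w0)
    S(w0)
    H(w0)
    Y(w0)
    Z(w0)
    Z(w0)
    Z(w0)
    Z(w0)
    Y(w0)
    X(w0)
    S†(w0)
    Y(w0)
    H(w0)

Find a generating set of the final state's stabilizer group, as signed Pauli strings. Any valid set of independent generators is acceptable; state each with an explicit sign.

The final state is stabilized by the group generated by +Y; other independent generating sets are equally valid. Key observation: gates 8-13 undo each other exactly, leaving only the rest of the circuit to track.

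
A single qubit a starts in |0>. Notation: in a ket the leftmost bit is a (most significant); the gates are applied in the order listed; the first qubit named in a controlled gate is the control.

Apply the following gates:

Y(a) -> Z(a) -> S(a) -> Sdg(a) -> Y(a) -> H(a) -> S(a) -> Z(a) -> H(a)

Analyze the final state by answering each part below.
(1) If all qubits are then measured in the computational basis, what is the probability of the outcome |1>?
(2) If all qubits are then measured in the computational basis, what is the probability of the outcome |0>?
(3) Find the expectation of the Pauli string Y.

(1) The probability of measuring |1> is 1/2.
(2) A full measurement returns |0> with probability 1/2.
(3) The observable Y averages to 1.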